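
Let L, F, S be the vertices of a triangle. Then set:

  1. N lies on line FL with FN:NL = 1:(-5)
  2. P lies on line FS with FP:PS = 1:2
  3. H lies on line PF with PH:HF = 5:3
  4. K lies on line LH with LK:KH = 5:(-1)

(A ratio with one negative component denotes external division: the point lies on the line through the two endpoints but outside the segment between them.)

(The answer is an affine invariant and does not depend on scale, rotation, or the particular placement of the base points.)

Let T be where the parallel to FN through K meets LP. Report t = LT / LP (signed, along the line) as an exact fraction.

t = 15/32

Work in coordinates with L = (0, 0), F = (1, 0), S = (0, 1).
1. N lies on line FL with FN:NL = 1:(-5) ⇒ N = (5/4, 0)
2. P lies on line FS with FP:PS = 1:2 ⇒ P = (2/3, 1/3)
3. H lies on line PF with PH:HF = 5:3 ⇒ H = (7/8, 1/8)
4. K lies on line LH with LK:KH = 5:(-1) ⇒ K = (35/32, 5/32)
through K parallel to FN: direction (1/4, 0); meets LP at T = (5/16, 5/32)
T = L + t·(P−L) with t = 15/32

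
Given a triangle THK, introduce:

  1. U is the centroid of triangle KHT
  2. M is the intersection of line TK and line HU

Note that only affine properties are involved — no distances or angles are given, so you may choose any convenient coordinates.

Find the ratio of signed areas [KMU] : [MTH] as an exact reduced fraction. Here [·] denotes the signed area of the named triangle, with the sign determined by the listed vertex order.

Assign T = (0, 0), H = (1, 0), K = (0, 1) — the answer is frame-independent, so this choice is without loss of generality.
1. U is the centroid of triangle KHT ⇒ U = (1/3, 1/3)
2. M is the intersection of line TK and line HU ⇒ M = (0, 1/2)
2·[KMU] = 1/6, 2·[MTH] = 1/2
[KMU]:[MTH] = 1/6:1/2 = 1/3

[KMU]:[MTH] = 1/3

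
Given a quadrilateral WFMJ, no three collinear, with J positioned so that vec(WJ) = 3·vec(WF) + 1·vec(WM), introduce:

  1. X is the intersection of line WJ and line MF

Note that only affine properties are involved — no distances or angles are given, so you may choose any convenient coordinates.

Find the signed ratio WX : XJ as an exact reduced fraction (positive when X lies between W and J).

WX:XJ = 1/3

Set W = (0, 0), F = (1, 0), M = (0, 1), J = (3, 1); any affine frame gives the same invariant.
1. X is the intersection of line WJ and line MF ⇒ X = (3/4, 1/4)
X = W + t·(J−W) with t = 1/4, so WX:XJ = t:(1−t) = 1/4:3/4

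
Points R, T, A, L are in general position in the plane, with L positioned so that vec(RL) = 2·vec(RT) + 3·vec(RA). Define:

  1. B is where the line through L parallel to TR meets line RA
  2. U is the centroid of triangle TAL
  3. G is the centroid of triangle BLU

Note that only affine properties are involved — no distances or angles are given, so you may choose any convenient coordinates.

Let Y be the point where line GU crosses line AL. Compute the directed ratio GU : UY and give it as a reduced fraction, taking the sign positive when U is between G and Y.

GU:UY = -5/3

Work in coordinates with R = (0, 0), T = (1, 0), A = (0, 1), L = (2, 3).
1. B is where the line through L parallel to TR meets line RA ⇒ B = (0, 3)
2. U is the centroid of triangle TAL ⇒ U = (1, 4/3)
3. G is the centroid of triangle BLU ⇒ G = (1, 22/9)
line GU meets AL at Y = (1, 2)
U = G + t·(Y−G) with t = 5/2, so GU:UY = 5/2:-3/2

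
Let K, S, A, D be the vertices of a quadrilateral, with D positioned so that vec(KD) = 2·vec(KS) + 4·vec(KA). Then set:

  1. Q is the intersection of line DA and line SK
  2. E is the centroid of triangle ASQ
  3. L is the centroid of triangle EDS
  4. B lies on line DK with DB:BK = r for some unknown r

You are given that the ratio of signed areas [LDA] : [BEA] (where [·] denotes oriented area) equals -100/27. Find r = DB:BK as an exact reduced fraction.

Work in coordinates with K = (0, 0), S = (1, 0), A = (0, 1), D = (2, 4).
1. Q is the intersection of line DA and line SK ⇒ Q = (-2/3, 0)
2. E is the centroid of triangle ASQ ⇒ E = (1/9, 1/3)
3. L is the centroid of triangle EDS ⇒ L = (28/27, 13/9)
4. With DB:BK = r, write λ = r/(r+1) so B = D + λ·(K−D); B is affine-linear in λ
Every point depending on B is an affine combination of B and λ-independent points, so each such coordinate is linear in λ; the λ² term in each signed area is a multiple of (K−D)×(K−D) = 0, so 2·[LDA] and 2·[BEA] are each linear in λ. Evaluating at λ=0 and λ=1:
  2·[LDA] = 20/9,   2·[BEA] = 16/9·λ − 5/3
So [LDA]:[BEA] = (20/9) / (16/9·λ − 5/3). Setting this equal to -100/27:
  20/9 = -100/27·(16/9·λ − 5/3)  ⇒  λ = 3/5
Then r = λ/(1−λ) = (3/5)/(2/5) = 3/2. Check: with r = 3/2, B = (4/5, 8/5) and [LDA]:[BEA] = -100/27 as required.

r = 3/2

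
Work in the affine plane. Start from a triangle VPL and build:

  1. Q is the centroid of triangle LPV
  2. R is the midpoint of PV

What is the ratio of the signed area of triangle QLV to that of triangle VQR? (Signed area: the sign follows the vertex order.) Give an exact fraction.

Assign V = (0, 0), P = (1, 0), L = (0, 1) — the answer is frame-independent, so this choice is without loss of generality.
1. Q is the centroid of triangle LPV ⇒ Q = (1/3, 1/3)
2. R is the midpoint of PV ⇒ R = (1/2, 0)
2·[QLV] = 1/3, 2·[VQR] = -1/6
[QLV]:[VQR] = 1/3:-1/6 = -2

[QLV]:[VQR] = -2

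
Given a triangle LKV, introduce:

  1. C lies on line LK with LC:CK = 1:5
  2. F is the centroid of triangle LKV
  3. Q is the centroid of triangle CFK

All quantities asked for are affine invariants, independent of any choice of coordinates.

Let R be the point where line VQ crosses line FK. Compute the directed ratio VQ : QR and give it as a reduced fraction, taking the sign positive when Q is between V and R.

Work in coordinates with L = (0, 0), K = (1, 0), V = (0, 1).
1. C lies on line LK with LC:CK = 1:5 ⇒ C = (1/6, 0)
2. F is the centroid of triangle LKV ⇒ F = (1/3, 1/3)
3. Q is the centroid of triangle CFK ⇒ Q = (1/2, 1/9)
line VQ meets FK at R = (9/23, 7/23)
Q = V + t·(R−V) with t = 23/18, so VQ:QR = 23/18:-5/18

VQ:QR = -23/5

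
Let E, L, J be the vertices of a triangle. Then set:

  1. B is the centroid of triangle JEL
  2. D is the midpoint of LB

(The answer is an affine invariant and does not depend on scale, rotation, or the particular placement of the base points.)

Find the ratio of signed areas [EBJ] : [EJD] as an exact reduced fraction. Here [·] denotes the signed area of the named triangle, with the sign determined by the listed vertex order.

[EBJ]:[EJD] = -1/2

Set E = (0, 0), L = (1, 0), J = (0, 1); any affine frame gives the same invariant.
1. B is the centroid of triangle JEL ⇒ B = (1/3, 1/3)
2. D is the midpoint of LB ⇒ D = (2/3, 1/6)
2·[EBJ] = 1/3, 2·[EJD] = -2/3
[EBJ]:[EJD] = 1/3:-2/3 = -1/2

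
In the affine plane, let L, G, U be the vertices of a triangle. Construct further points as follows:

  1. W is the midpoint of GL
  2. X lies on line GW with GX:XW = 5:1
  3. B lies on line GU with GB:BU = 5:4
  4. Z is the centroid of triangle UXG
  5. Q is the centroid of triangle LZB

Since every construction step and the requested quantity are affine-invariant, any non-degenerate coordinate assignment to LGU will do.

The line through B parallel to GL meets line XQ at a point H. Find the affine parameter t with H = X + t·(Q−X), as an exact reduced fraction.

t = 15/8

Assign L = (0, 0), G = (1, 0), U = (0, 1) — the answer is frame-independent, so this choice is without loss of generality.
1. W is the midpoint of GL ⇒ W = (1/2, 0)
2. X lies on line GW with GX:XW = 5:1 ⇒ X = (7/12, 0)
3. B lies on line GU with GB:BU = 5:4 ⇒ B = (4/9, 5/9)
4. Z is the centroid of triangle UXG ⇒ Z = (19/36, 1/3)
5. Q is the centroid of triangle LZB ⇒ Q = (35/108, 8/27)
through B parallel to GL: direction (-1, 0); meets XQ at H = (7/72, 5/9)
H = X + t·(Q−X) with t = 15/8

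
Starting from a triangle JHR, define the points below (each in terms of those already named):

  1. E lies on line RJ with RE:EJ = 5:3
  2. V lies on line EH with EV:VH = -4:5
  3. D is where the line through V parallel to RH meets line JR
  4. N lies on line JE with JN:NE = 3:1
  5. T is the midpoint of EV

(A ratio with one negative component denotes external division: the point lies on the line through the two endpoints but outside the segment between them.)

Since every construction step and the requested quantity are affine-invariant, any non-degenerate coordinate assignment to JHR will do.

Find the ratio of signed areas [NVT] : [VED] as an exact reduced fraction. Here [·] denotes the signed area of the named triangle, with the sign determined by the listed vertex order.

Work in coordinates with J = (0, 0), H = (1, 0), R = (0, 1).
1. E lies on line RJ with RE:EJ = 5:3 ⇒ E = (0, 3/8)
2. V lies on line EH with EV:VH = -4:5 ⇒ V = (-4, 15/8)
3. D is where the line through V parallel to RH meets line JR ⇒ D = (0, -17/8)
4. N lies on line JE with JN:NE = 3:1 ⇒ N = (0, 9/32)
5. T is the midpoint of EV ⇒ T = (-2, 9/8)
2·[NVT] = -3/16, 2·[VED] = -10
[NVT]:[VED] = -3/16:-10 = 3/160

[NVT]:[VED] = 3/160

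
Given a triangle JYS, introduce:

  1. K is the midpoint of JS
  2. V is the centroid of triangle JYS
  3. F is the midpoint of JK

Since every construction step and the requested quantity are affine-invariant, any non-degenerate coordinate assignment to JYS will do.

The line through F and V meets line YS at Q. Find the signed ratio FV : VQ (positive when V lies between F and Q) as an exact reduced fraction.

FV:VQ = 5/4

Choose coordinates J = (0, 0), Y = (1, 0), S = (0, 1).
1. K is the midpoint of JS ⇒ K = (0, 1/2)
2. V is the centroid of triangle JYS ⇒ V = (1/3, 1/3)
3. F is the midpoint of JK ⇒ F = (0, 1/4)
line FV meets YS at Q = (3/5, 2/5)
V = F + t·(Q−F) with t = 5/9, so FV:VQ = 5/9:4/9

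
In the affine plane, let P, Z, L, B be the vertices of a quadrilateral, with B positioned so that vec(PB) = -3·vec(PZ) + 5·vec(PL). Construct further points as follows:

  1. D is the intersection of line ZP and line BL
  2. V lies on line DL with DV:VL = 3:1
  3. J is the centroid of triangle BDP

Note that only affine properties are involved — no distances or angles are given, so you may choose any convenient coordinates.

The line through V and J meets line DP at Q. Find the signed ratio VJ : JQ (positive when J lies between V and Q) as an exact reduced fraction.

VJ:JQ = -11/20

Choose coordinates P = (0, 0), Z = (1, 0), L = (0, 1), B = (-3, 5).
1. D is the intersection of line ZP and line BL ⇒ D = (3/4, 0)
2. V lies on line DL with DV:VL = 3:1 ⇒ V = (3/16, 3/4)
3. J is the centroid of triangle BDP ⇒ J = (-3/4, 5/3)
line VJ meets DP at Q = (21/22, 0)
J = V + t·(Q−V) with t = -11/9, so VJ:JQ = -11/9:20/9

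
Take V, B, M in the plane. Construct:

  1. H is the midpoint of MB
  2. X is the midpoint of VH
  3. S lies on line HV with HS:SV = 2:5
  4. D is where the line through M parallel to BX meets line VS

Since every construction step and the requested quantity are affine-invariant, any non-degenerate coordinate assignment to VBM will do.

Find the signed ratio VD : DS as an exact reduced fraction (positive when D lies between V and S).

Assign V = (0, 0), B = (1, 0), M = (0, 1) — the answer is frame-independent, so this choice is without loss of generality.
1. H is the midpoint of MB ⇒ H = (1/2, 1/2)
2. X is the midpoint of VH ⇒ X = (1/4, 1/4)
3. S lies on line HV with HS:SV = 2:5 ⇒ S = (5/14, 5/14)
4. D is where the line through M parallel to BX meets line VS ⇒ D = (3/4, 3/4)
D = V + t·(S−V) with t = 21/10, so VD:DS = t:(1−t) = 21/10:-11/10

VD:DS = -21/11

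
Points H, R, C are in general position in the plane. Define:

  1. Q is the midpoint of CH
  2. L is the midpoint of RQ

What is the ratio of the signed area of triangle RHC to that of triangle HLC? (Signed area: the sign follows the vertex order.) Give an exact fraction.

Assign H = (0, 0), R = (1, 0), C = (0, 1) — the answer is frame-independent, so this choice is without loss of generality.
1. Q is the midpoint of CH ⇒ Q = (0, 1/2)
2. L is the midpoint of RQ ⇒ L = (1/2, 1/4)
2·[RHC] = -1, 2·[HLC] = 1/2
[RHC]:[HLC] = -1:1/2 = -2

[RHC]:[HLC] = -2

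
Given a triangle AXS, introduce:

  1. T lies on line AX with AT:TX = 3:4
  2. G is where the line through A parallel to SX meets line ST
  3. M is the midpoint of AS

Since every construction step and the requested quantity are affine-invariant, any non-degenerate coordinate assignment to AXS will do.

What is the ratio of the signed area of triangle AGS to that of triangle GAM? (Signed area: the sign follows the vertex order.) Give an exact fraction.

[AGS]:[GAM] = -2

Set A = (0, 0), X = (1, 0), S = (0, 1); any affine frame gives the same invariant.
1. T lies on line AX with AT:TX = 3:4 ⇒ T = (3/7, 0)
2. G is where the line through A parallel to SX meets line ST ⇒ G = (3/4, -3/4)
3. M is the midpoint of AS ⇒ M = (0, 1/2)
2·[AGS] = 3/4, 2·[GAM] = -3/8
[AGS]:[GAM] = 3/4:-3/8 = -2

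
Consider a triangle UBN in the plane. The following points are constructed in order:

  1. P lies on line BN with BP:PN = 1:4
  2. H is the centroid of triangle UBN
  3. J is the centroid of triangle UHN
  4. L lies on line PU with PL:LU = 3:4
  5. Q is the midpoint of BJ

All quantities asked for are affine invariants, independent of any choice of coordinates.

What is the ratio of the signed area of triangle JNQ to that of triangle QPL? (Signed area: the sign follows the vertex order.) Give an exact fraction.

[JNQ]:[QPL] = 70/9

Choose coordinates U = (0, 0), B = (1, 0), N = (0, 1).
1. P lies on line BN with BP:PN = 1:4 ⇒ P = (4/5, 1/5)
2. H is the centroid of triangle UBN ⇒ H = (1/3, 1/3)
3. J is the centroid of triangle UHN ⇒ J = (1/9, 4/9)
4. L lies on line PU with PL:LU = 3:4 ⇒ L = (16/35, 4/35)
5. Q is the midpoint of BJ ⇒ Q = (5/9, 2/9)
2·[JNQ] = -2/9, 2·[QPL] = -1/35
[JNQ]:[QPL] = -2/9:-1/35 = 70/9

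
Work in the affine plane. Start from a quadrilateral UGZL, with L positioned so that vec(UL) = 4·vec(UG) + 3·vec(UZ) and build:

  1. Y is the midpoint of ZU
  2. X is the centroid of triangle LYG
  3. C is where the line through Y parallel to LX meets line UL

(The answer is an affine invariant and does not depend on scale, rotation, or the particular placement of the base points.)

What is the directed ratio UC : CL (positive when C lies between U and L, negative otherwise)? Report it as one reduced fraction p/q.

Set U = (0, 0), G = (1, 0), Z = (0, 1), L = (4, 3); any affine frame gives the same invariant.
1. Y is the midpoint of ZU ⇒ Y = (0, 1/2)
2. X is the centroid of triangle LYG ⇒ X = (5/3, 7/6)
3. C is where the line through Y parallel to LX meets line UL ⇒ C = (-14, -21/2)
C = U + t·(L−U) with t = -7/2, so UC:CL = t:(1−t) = -7/2:9/2

UC:CL = -7/9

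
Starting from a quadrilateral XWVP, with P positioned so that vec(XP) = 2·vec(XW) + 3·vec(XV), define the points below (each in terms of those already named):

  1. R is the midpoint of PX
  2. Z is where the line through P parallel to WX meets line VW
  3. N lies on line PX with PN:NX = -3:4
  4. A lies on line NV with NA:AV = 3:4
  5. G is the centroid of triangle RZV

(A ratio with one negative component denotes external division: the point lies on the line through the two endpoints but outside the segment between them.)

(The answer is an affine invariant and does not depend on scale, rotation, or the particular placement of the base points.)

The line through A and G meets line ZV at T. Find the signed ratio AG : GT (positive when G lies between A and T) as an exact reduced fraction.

AG:GT = 145/7

Work in coordinates with X = (0, 0), W = (1, 0), V = (0, 1), P = (2, 3).
1. R is the midpoint of PX ⇒ R = (1, 3/2)
2. Z is where the line through P parallel to WX meets line VW ⇒ Z = (-2, 3)
3. N lies on line PX with PN:NX = -3:4 ⇒ N = (8, 12)
4. A lies on line NV with NA:AV = 3:4 ⇒ A = (32/7, 51/7)
5. G is the centroid of triangle RZV ⇒ G = (-1/3, 11/6)
line AG meets ZV at T = (-248/435, 683/435)
G = A + t·(T−A) with t = 145/152, so AG:GT = 145/152:7/152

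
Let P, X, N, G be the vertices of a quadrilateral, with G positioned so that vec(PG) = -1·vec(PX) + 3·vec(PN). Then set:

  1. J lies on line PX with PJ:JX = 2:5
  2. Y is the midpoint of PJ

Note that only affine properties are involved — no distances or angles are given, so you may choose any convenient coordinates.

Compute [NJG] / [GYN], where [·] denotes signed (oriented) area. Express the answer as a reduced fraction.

Set P = (0, 0), X = (1, 0), N = (0, 1), G = (-1, 3); any affine frame gives the same invariant.
1. J lies on line PX with PJ:JX = 2:5 ⇒ J = (2/7, 0)
2. Y is the midpoint of PJ ⇒ Y = (1/7, 0)
2·[NJG] = -3/7, 2·[GYN] = 5/7
[NJG]:[GYN] = -3/7:5/7 = -3/5

[NJG]:[GYN] = -3/5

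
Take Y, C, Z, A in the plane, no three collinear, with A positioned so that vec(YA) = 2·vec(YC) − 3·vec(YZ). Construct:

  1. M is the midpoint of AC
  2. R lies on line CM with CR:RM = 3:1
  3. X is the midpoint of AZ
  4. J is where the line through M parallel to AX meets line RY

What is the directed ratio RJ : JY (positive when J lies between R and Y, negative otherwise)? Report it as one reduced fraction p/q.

Set Y = (0, 0), C = (1, 0), Z = (0, 1), A = (2, -3); any affine frame gives the same invariant.
1. M is the midpoint of AC ⇒ M = (3/2, -3/2)
2. R lies on line CM with CR:RM = 3:1 ⇒ R = (11/8, -9/8)
3. X is the midpoint of AZ ⇒ X = (1, -1)
4. J is where the line through M parallel to AX meets line RY ⇒ J = (33/26, -27/26)
J = R + t·(Y−R) with t = 1/13, so RJ:JY = t:(1−t) = 1/13:12/13

RJ:JY = 1/12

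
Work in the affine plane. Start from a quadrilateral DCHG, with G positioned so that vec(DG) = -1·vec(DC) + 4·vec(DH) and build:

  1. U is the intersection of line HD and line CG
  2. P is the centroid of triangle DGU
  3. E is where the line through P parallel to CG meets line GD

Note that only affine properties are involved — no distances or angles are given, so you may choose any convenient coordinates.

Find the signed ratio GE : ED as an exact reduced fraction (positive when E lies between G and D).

GE:ED = 1/2

Choose coordinates D = (0, 0), C = (1, 0), H = (0, 1), G = (-1, 4).
1. U is the intersection of line HD and line CG ⇒ U = (0, 2)
2. P is the centroid of triangle DGU ⇒ P = (-1/3, 2)
3. E is where the line through P parallel to CG meets line GD ⇒ E = (-2/3, 8/3)
E = G + t·(D−G) with t = 1/3, so GE:ED = t:(1−t) = 1/3:2/3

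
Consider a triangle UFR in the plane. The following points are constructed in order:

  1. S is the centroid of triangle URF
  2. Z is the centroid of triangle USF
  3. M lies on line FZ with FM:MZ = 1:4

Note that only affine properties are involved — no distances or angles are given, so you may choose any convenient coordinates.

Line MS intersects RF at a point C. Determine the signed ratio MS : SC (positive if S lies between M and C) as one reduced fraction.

MS:SC = -11/15

Assign U = (0, 0), F = (1, 0), R = (0, 1) — the answer is frame-independent, so this choice is without loss of generality.
1. S is the centroid of triangle URF ⇒ S = (1/3, 1/3)
2. Z is the centroid of triangle USF ⇒ Z = (4/9, 1/9)
3. M lies on line FZ with FM:MZ = 1:4 ⇒ M = (8/9, 1/45)
line MS meets RF at C = (12/11, -1/11)
S = M + t·(C−M) with t = -11/4, so MS:SC = -11/4:15/4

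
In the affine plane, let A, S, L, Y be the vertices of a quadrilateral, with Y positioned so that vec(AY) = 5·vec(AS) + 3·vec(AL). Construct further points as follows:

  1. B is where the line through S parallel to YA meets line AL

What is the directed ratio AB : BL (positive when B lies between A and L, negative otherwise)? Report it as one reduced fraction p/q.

AB:BL = -3/8

Set A = (0, 0), S = (1, 0), L = (0, 1), Y = (5, 3); any affine frame gives the same invariant.
1. B is where the line through S parallel to YA meets line AL ⇒ B = (0, -3/5)
B = A + t·(L−A) with t = -3/5, so AB:BL = t:(1−t) = -3/5:8/5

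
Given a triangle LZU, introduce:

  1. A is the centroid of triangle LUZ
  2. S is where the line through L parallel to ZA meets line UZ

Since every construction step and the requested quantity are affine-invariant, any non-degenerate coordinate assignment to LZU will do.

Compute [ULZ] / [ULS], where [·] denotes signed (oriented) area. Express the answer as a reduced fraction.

[ULZ]:[ULS] = 1/2

Set L = (0, 0), Z = (1, 0), U = (0, 1); any affine frame gives the same invariant.
1. A is the centroid of triangle LUZ ⇒ A = (1/3, 1/3)
2. S is where the line through L parallel to ZA meets line UZ ⇒ S = (2, -1)
2·[ULZ] = 1, 2·[ULS] = 2
[ULZ]:[ULS] = 1:2 = 1/2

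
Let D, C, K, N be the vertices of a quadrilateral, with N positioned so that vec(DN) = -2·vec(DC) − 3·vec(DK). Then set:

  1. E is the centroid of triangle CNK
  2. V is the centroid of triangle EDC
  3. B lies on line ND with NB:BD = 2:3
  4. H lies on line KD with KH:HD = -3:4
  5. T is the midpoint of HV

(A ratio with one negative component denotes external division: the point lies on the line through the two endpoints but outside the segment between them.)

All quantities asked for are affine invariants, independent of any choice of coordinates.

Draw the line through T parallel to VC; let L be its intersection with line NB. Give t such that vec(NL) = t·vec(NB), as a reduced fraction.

Choose coordinates D = (0, 0), C = (1, 0), K = (0, 1), N = (-2, -3).
1. E is the centroid of triangle CNK ⇒ E = (-1/3, -2/3)
2. V is the centroid of triangle EDC ⇒ V = (2/9, -2/9)
3. B lies on line ND with NB:BD = 2:3 ⇒ B = (-6/5, -9/5)
4. H lies on line KD with KH:HD = -3:4 ⇒ H = (0, 4)
5. T is the midpoint of HV ⇒ T = (1/9, 17/9)
through T parallel to VC: direction (7/9, 2/9); meets NB at L = (26/17, 39/17)
L = N + t·(B−N) with t = 75/17

t = 75/17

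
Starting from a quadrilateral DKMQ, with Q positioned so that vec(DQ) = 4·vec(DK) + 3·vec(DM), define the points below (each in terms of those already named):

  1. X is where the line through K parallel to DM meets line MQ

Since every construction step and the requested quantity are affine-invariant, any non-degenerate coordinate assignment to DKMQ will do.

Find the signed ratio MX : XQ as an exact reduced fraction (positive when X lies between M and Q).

Choose coordinates D = (0, 0), K = (1, 0), M = (0, 1), Q = (4, 3).
1. X is where the line through K parallel to DM meets line MQ ⇒ X = (1, 3/2)
X = M + t·(Q−M) with t = 1/4, so MX:XQ = t:(1−t) = 1/4:3/4

MX:XQ = 1/3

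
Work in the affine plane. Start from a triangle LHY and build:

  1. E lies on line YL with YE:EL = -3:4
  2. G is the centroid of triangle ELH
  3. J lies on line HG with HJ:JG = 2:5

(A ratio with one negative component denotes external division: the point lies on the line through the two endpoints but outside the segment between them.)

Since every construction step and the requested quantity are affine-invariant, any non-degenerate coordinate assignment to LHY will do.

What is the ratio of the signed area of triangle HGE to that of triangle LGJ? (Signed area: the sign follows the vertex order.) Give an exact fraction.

[HGE]:[LGJ] = 7/5

Choose coordinates L = (0, 0), H = (1, 0), Y = (0, 1).
1. E lies on line YL with YE:EL = -3:4 ⇒ E = (0, 4)
2. G is the centroid of triangle ELH ⇒ G = (1/3, 4/3)
3. J lies on line HG with HJ:JG = 2:5 ⇒ J = (17/21, 8/21)
2·[HGE] = -4/3, 2·[LGJ] = -20/21
[HGE]:[LGJ] = -4/3:-20/21 = 7/5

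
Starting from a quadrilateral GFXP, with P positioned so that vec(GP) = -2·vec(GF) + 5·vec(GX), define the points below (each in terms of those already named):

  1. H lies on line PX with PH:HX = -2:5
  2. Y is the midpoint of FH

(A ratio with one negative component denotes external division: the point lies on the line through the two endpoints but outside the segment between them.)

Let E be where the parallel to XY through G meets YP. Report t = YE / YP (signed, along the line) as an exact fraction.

Work in coordinates with G = (0, 0), F = (1, 0), X = (0, 1), P = (-2, 5).
1. H lies on line PX with PH:HX = -2:5 ⇒ H = (-10/3, 23/3)
2. Y is the midpoint of FH ⇒ Y = (-7/6, 23/6)
through G parallel to XY: direction (-7/6, 17/6); meets YP at E = (-77/36, 187/36)
E = Y + t·(P−Y) with t = 7/6

t = 7/6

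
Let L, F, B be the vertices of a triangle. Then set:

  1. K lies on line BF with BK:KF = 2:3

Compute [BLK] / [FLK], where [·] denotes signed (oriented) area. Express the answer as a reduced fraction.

[BLK]:[FLK] = -2/3

Work in coordinates with L = (0, 0), F = (1, 0), B = (0, 1).
1. K lies on line BF with BK:KF = 2:3 ⇒ K = (2/5, 3/5)
2·[BLK] = 2/5, 2·[FLK] = -3/5
[BLK]:[FLK] = 2/5:-3/5 = -2/3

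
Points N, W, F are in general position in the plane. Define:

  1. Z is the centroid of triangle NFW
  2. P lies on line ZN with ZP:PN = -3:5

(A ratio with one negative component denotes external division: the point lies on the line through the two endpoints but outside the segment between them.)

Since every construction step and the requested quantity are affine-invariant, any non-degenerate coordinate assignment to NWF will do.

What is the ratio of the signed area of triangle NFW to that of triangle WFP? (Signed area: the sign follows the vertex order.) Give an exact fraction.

Choose coordinates N = (0, 0), W = (1, 0), F = (0, 1).
1. Z is the centroid of triangle NFW ⇒ Z = (1/3, 1/3)
2. P lies on line ZN with ZP:PN = -3:5 ⇒ P = (5/6, 5/6)
2·[NFW] = -1, 2·[WFP] = -2/3
[NFW]:[WFP] = -1:-2/3 = 3/2

[NFW]:[WFP] = 3/2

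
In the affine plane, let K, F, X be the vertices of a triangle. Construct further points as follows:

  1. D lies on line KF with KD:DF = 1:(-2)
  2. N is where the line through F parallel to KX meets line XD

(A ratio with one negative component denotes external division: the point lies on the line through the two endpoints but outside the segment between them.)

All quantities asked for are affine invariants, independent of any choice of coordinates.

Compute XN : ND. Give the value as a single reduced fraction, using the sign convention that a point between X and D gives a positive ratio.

XN:ND = -1/2

Set K = (0, 0), F = (1, 0), X = (0, 1); any affine frame gives the same invariant.
1. D lies on line KF with KD:DF = 1:(-2) ⇒ D = (-1, 0)
2. N is where the line through F parallel to KX meets line XD ⇒ N = (1, 2)
N = X + t·(D−X) with t = -1, so XN:ND = t:(1−t) = -1:2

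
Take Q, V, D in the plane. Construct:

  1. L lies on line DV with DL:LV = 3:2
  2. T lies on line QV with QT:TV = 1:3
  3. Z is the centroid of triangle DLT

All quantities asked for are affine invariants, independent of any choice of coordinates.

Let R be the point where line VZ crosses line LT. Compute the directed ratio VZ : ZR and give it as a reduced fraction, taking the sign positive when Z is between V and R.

Choose coordinates Q = (0, 0), V = (1, 0), D = (0, 1).
1. L lies on line DV with DL:LV = 3:2 ⇒ L = (3/5, 2/5)
2. T lies on line QV with QT:TV = 1:3 ⇒ T = (1/4, 0)
3. Z is the centroid of triangle DLT ⇒ Z = (17/60, 7/15)
line VZ meets LT at R = (47/90, 14/45)
Z = V + t·(R−V) with t = 3/2, so VZ:ZR = 3/2:-1/2

VZ:ZR = -3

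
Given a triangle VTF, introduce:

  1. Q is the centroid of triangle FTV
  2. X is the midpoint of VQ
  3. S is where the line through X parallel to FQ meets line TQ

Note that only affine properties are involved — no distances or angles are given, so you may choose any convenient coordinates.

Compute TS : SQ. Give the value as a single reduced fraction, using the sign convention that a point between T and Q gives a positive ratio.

TS:SQ = -3

Work in coordinates with V = (0, 0), T = (1, 0), F = (0, 1).
1. Q is the centroid of triangle FTV ⇒ Q = (1/3, 1/3)
2. X is the midpoint of VQ ⇒ X = (1/6, 1/6)
3. S is where the line through X parallel to FQ meets line TQ ⇒ S = (0, 1/2)
S = T + t·(Q−T) with t = 3/2, so TS:SQ = t:(1−t) = 3/2:-1/2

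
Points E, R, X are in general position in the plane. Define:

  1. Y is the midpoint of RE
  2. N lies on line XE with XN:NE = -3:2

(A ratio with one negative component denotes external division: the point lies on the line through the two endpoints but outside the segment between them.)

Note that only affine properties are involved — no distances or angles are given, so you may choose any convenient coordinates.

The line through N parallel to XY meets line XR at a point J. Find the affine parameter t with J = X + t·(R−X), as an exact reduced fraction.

t = -3

Work in coordinates with E = (0, 0), R = (1, 0), X = (0, 1).
1. Y is the midpoint of RE ⇒ Y = (1/2, 0)
2. N lies on line XE with XN:NE = -3:2 ⇒ N = (0, -2)
through N parallel to XY: direction (1/2, -1); meets XR at J = (-3, 4)
J = X + t·(R−X) with t = -3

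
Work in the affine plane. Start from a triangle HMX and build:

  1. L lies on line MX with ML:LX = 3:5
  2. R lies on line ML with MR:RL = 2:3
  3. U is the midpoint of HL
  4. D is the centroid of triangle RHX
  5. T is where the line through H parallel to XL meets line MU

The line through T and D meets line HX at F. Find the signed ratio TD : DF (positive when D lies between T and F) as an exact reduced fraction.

Assign H = (0, 0), M = (1, 0), X = (0, 1) — the answer is frame-independent, so this choice is without loss of generality.
1. L lies on line MX with ML:LX = 3:5 ⇒ L = (5/8, 3/8)
2. R lies on line ML with MR:RL = 2:3 ⇒ R = (17/20, 3/20)
3. U is the midpoint of HL ⇒ U = (5/16, 3/16)
4. D is the centroid of triangle RHX ⇒ D = (17/60, 23/60)
5. T is where the line through H parallel to XL meets line MU ⇒ T = (-3/8, 3/8)
line TD meets HX at F = (0, 30/79)
D = T + t·(F−T) with t = 79/45, so TD:DF = 79/45:-34/45

TD:DF = -79/34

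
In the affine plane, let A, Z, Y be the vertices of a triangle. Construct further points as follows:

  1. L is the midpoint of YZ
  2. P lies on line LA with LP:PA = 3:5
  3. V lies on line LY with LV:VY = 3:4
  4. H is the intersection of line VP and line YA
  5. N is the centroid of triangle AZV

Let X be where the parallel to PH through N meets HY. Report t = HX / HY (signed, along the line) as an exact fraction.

t = -5/12

Choose coordinates A = (0, 0), Z = (1, 0), Y = (0, 1).
1. L is the midpoint of YZ ⇒ L = (1/2, 1/2)
2. P lies on line LA with LP:PA = 3:5 ⇒ P = (5/16, 5/16)
3. V lies on line LY with LV:VY = 3:4 ⇒ V = (2/7, 5/7)
4. H is the intersection of line VP and line YA ⇒ H = (0, 5)
5. N is the centroid of triangle AZV ⇒ N = (3/7, 5/21)
through N parallel to PH: direction (-5/16, 75/16); meets HY at X = (0, 20/3)
X = H + t·(Y−H) with t = -5/12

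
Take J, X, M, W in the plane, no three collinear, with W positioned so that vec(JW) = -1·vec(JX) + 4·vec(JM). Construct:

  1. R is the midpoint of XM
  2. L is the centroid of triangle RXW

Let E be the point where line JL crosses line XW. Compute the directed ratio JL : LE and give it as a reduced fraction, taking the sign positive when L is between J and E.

JL:LE = 11

Choose coordinates J = (0, 0), X = (1, 0), M = (0, 1), W = (-1, 4).
1. R is the midpoint of XM ⇒ R = (1/2, 1/2)
2. L is the centroid of triangle RXW ⇒ L = (1/6, 3/2)
line JL meets XW at E = (2/11, 18/11)
L = J + t·(E−J) with t = 11/12, so JL:LE = 11/12:1/12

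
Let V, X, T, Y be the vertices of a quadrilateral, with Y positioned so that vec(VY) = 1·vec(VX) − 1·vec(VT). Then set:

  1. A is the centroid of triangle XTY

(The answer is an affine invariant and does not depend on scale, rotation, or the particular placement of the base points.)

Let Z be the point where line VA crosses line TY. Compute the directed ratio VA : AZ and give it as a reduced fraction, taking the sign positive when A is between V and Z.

VA:AZ = -4

Assign V = (0, 0), X = (1, 0), T = (0, 1), Y = (1, -1) — the answer is frame-independent, so this choice is without loss of generality.
1. A is the centroid of triangle XTY ⇒ A = (2/3, 0)
line VA meets TY at Z = (1/2, 0)
A = V + t·(Z−V) with t = 4/3, so VA:AZ = 4/3:-1/3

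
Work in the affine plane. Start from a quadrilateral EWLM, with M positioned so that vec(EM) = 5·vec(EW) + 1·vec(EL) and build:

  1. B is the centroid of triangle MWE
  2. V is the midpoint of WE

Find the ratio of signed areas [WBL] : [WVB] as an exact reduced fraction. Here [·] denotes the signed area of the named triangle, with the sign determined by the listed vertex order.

Choose coordinates E = (0, 0), W = (1, 0), L = (0, 1), M = (5, 1).
1. B is the centroid of triangle MWE ⇒ B = (2, 1/3)
2. V is the midpoint of WE ⇒ V = (1/2, 0)
2·[WBL] = 4/3, 2·[WVB] = -1/6
[WBL]:[WVB] = 4/3:-1/6 = -8

[WBL]:[WVB] = -8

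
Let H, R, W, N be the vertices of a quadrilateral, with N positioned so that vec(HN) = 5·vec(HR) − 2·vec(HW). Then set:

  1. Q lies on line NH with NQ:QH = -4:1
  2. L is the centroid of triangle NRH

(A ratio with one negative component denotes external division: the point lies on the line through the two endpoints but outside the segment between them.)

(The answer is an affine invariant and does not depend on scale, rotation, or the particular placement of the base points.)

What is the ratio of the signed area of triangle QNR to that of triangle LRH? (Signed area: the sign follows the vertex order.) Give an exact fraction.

Assign H = (0, 0), R = (1, 0), W = (0, 1), N = (5, -2) — the answer is frame-independent, so this choice is without loss of generality.
1. Q lies on line NH with NQ:QH = -4:1 ⇒ Q = (-5/3, 2/3)
2. L is the centroid of triangle NRH ⇒ L = (2, -2/3)
2·[QNR] = 8/3, 2·[LRH] = 2/3
[QNR]:[LRH] = 8/3:2/3 = 4

[QNR]:[LRH] = 4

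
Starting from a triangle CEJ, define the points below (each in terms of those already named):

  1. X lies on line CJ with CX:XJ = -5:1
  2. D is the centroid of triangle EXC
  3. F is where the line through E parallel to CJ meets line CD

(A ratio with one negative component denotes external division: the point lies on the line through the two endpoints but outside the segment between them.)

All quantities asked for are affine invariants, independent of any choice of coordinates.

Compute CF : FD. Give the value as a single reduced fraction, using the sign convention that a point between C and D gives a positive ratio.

CF:FD = -3/2

Work in coordinates with C = (0, 0), E = (1, 0), J = (0, 1).
1. X lies on line CJ with CX:XJ = -5:1 ⇒ X = (0, 5/4)
2. D is the centroid of triangle EXC ⇒ D = (1/3, 5/12)
3. F is where the line through E parallel to CJ meets line CD ⇒ F = (1, 5/4)
F = C + t·(D−C) with t = 3, so CF:FD = t:(1−t) = 3:-2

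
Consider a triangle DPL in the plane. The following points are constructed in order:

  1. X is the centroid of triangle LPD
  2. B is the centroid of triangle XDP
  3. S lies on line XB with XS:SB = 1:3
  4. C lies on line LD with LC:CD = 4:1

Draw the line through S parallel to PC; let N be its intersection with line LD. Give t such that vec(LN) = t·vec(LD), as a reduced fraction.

Work in coordinates with D = (0, 0), P = (1, 0), L = (0, 1).
1. X is the centroid of triangle LPD ⇒ X = (1/3, 1/3)
2. B is the centroid of triangle XDP ⇒ B = (4/9, 1/9)
3. S lies on line XB with XS:SB = 1:3 ⇒ S = (13/36, 5/18)
4. C lies on line LD with LC:CD = 4:1 ⇒ C = (0, 1/5)
through S parallel to PC: direction (-1, 1/5); meets LD at N = (0, 7/20)
N = L + t·(D−L) with t = 13/20

t = 13/20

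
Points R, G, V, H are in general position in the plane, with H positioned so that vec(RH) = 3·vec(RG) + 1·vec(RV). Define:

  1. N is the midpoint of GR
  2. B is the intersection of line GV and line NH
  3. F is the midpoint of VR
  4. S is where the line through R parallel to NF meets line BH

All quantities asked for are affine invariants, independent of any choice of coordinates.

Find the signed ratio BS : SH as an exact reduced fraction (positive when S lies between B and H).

Assign R = (0, 0), G = (1, 0), V = (0, 1), H = (3, 1) — the answer is frame-independent, so this choice is without loss of generality.
1. N is the midpoint of GR ⇒ N = (1/2, 0)
2. B is the intersection of line GV and line NH ⇒ B = (6/7, 1/7)
3. F is the midpoint of VR ⇒ F = (0, 1/2)
4. S is where the line through R parallel to NF meets line BH ⇒ S = (1/7, -1/7)
S = B + t·(H−B) with t = -1/3, so BS:SH = t:(1−t) = -1/3:4/3

BS:SH = -1/4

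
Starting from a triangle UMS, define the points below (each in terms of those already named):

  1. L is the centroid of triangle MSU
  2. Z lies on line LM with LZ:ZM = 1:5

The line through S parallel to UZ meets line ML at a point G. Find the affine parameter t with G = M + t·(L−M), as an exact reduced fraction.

Set U = (0, 0), M = (1, 0), S = (0, 1); any affine frame gives the same invariant.
1. L is the centroid of triangle MSU ⇒ L = (1/3, 1/3)
2. Z lies on line LM with LZ:ZM = 1:5 ⇒ Z = (4/9, 5/18)
through S parallel to UZ: direction (4/9, 5/18); meets ML at G = (-4/9, 13/18)
G = M + t·(L−M) with t = 13/6

t = 13/6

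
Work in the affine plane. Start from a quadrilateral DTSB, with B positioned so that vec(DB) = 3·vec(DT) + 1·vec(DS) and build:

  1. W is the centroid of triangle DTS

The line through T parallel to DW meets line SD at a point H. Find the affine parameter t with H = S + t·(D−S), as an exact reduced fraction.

t = 2

Work in coordinates with D = (0, 0), T = (1, 0), S = (0, 1), B = (3, 1).
1. W is the centroid of triangle DTS ⇒ W = (1/3, 1/3)
through T parallel to DW: direction (1/3, 1/3); meets SD at H = (0, -1)
H = S + t·(D−S) with t = 2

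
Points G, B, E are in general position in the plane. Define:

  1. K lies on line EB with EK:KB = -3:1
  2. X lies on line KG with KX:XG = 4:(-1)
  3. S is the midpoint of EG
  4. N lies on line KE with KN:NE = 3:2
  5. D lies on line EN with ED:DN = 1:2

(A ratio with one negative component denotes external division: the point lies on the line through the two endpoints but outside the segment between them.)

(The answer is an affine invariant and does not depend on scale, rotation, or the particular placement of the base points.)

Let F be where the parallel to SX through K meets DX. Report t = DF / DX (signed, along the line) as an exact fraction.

t = 13

Choose coordinates G = (0, 0), B = (1, 0), E = (0, 1).
1. K lies on line EB with EK:KB = -3:1 ⇒ K = (3/2, -1/2)
2. X lies on line KG with KX:XG = 4:(-1) ⇒ X = (-1/2, 1/6)
3. S is the midpoint of EG ⇒ S = (0, 1/2)
4. N lies on line KE with KN:NE = 3:2 ⇒ N = (3/5, 2/5)
5. D lies on line EN with ED:DN = 1:2 ⇒ D = (1/5, 4/5)
through K parallel to SX: direction (-1/2, -1/3); meets DX at F = (-89/10, -223/30)
F = D + t·(X−D) with t = 13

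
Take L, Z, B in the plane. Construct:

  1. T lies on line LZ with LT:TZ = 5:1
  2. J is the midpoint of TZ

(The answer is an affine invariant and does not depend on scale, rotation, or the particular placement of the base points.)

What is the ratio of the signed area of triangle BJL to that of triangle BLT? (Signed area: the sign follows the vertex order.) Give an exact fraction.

Set L = (0, 0), Z = (1, 0), B = (0, 1); any affine frame gives the same invariant.
1. T lies on line LZ with LT:TZ = 5:1 ⇒ T = (5/6, 0)
2. J is the midpoint of TZ ⇒ J = (11/12, 0)
2·[BJL] = -11/12, 2·[BLT] = 5/6
[BJL]:[BLT] = -11/12:5/6 = -11/10

[BJL]:[BLT] = -11/10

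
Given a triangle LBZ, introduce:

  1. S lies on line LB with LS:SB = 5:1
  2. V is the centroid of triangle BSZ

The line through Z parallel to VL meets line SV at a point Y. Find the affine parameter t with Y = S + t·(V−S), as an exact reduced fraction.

Choose coordinates L = (0, 0), B = (1, 0), Z = (0, 1).
1. S lies on line LB with LS:SB = 5:1 ⇒ S = (5/6, 0)
2. V is the centroid of triangle BSZ ⇒ V = (11/18, 1/3)
through Z parallel to VL: direction (-11/18, -1/3); meets SV at Y = (11/90, 16/15)
Y = S + t·(V−S) with t = 16/5

t = 16/5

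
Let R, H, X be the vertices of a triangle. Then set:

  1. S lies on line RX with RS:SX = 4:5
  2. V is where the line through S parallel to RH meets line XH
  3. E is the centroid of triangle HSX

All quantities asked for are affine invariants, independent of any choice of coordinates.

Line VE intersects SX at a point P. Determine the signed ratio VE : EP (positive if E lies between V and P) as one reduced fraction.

VE:EP = 2/3

Assign R = (0, 0), H = (1, 0), X = (0, 1) — the answer is frame-independent, so this choice is without loss of generality.
1. S lies on line RX with RS:SX = 4:5 ⇒ S = (0, 4/9)
2. V is where the line through S parallel to RH meets line XH ⇒ V = (5/9, 4/9)
3. E is the centroid of triangle HSX ⇒ E = (1/3, 13/27)
line VE meets SX at P = (0, 29/54)
E = V + t·(P−V) with t = 2/5, so VE:EP = 2/5:3/5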